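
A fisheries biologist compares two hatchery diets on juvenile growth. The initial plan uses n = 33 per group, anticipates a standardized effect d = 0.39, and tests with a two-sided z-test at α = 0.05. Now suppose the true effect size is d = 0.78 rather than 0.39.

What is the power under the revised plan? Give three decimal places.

Power ≈ 0.887

With d = 0.78: δ = d·√(n/2) = 0.78 × √(33/2) = 3.1684. Critical value z_{0.025} = 1.960.
Revised power = Φ(δ − 1.960) + Φ(−δ − 1.960) = Φ(1.208) + Φ(-5.128) = 0.8866 + 0.0000 = 0.8866.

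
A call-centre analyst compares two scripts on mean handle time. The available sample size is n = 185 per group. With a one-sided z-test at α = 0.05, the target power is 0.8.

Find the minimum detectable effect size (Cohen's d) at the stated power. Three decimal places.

Required noncentrality: δ = z_{0.05} + z_{0.20} = 1.645 + 0.842 = 2.486.
δ = d·√(n/2) ⇒ d = δ/√(n/2) = 2.486/√(185/2) = 0.2585.

d ≈ 0.259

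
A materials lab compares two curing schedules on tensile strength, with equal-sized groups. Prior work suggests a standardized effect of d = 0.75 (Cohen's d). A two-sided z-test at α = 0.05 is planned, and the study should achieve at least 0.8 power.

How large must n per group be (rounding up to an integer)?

n = 28 per group

Set Φ(δ − 1.960) = 0.8; then δ − 1.960 = Φ⁻¹(0.8) = 0.842, giving δ = 2.802.
(For δ > 0 the lower-tail rejection region contributes negligibly to power, so the one-term inversion is standard.)
δ = d·√(n/2) ⇒ n = 2(δ/d)² = 2 × (2.802 / 0.75)² = 27.91.
Rounding up, n = 28 per group.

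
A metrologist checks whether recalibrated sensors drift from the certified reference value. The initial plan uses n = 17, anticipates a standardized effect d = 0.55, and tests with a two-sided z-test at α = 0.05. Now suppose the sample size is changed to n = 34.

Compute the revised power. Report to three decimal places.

Power ≈ 0.894

With n = 34: δ = d·√n = 0.55 × √34 = 3.2070. Critical value z_{0.025} = 1.960.
Revised power = Φ(δ − 1.960) + Φ(−δ − 1.960) = Φ(1.247) + Φ(-5.167) = 0.8938 + 0.0000 = 0.8938.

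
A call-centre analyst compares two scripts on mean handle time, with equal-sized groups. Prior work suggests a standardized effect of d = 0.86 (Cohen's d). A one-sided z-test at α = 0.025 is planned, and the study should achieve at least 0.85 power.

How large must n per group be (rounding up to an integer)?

Set Φ(δ − 1.960) = 0.85; then δ − 1.960 = Φ⁻¹(0.85) = 1.036, giving δ = 2.996.
δ = d·√(n/2) ⇒ n = 2(δ/d)² = 2 × (2.996 / 0.86)² = 24.28.
Rounding up, n = 25 per group.

n = 25 per group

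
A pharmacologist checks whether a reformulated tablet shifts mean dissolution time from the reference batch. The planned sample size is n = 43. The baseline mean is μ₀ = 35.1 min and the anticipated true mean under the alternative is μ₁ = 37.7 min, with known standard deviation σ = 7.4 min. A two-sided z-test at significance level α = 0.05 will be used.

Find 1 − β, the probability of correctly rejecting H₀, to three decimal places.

Standardized effect: d = |μ₁ − μ₀| / σ = |37.7 − 35.1| / 7.4 = 0.3514
Noncentrality parameter: δ = d·√n = 0.3514 × √43 = 2.3040
Critical value for a two-sided test at α = 0.05: z_{α/2} = 1.960.
Power = Φ(δ − 1.960) + Φ(−δ − 1.960) = Φ(0.344) + Φ(-4.264) = 0.6346 + 0.0000 = 0.6346.

Power ≈ 0.635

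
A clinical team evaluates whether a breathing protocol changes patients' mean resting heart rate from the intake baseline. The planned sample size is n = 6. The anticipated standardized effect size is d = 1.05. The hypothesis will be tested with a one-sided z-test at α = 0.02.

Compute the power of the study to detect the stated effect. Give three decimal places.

Power ≈ 0.698

Noncentrality parameter: λ = d·√n = 1.05 × √6 = 2.5720
One-sided α = 0.02 → critical value z_{0.02} = 2.054.
Power = P(Z > 2.054 − λ) = Φ(0.518) = 0.6978.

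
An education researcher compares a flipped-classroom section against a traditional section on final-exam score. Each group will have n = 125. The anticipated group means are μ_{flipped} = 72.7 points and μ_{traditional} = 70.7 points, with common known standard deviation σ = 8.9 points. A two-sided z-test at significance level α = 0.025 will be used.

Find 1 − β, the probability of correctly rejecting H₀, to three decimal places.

Standardized effect: d = |μ_{flipped} − μ_{traditional}| / σ = |72.7 − 70.7| / 8.9 = 0.2247
Noncentrality parameter: δ = d·√(n/2) = 0.2247 × √(125/2) = 1.7766
Two-sided α = 0.025 → critical value z_{0.0125} = 2.241.
Power = Φ(δ − 2.241) + Φ(−δ − 2.241) = Φ(-0.465) + Φ(-4.018) = 0.3210 + 0.0000 = 0.3211.

Power ≈ 0.321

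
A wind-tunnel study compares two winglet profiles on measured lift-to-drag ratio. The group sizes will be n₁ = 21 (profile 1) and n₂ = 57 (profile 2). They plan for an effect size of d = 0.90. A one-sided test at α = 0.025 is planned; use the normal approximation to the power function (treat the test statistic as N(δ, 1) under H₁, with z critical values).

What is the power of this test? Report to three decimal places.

Noncentrality parameter: δ = d / √(1/n₁ + 1/n₂) = 0.90 / √(1/21 + 1/57) = 3.5257
Critical value for a one-sided test at α = 0.025: z_α = 1.960.
Power = P(Z > 1.960 − δ) = Φ(1.566) = 0.9413.

Power ≈ 0.941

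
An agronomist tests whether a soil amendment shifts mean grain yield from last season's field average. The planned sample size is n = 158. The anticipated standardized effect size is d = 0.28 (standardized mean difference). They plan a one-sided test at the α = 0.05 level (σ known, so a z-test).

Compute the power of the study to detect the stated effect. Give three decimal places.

Power ≈ 0.970

Noncentrality parameter: δ = d·√n = 0.28 × √158 = 3.5195
Critical value for a one-sided test at α = 0.05: z_α = 1.645.
Power = P(Z > 1.645 − δ) = Φ(1.875) = 0.9696.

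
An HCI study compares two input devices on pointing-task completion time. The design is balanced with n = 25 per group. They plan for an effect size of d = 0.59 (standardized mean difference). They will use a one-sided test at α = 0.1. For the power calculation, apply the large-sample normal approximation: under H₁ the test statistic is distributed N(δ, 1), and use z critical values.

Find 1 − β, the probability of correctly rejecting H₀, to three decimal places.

Power ≈ 0.789

Noncentrality parameter: δ = d·√(n/2) = 0.59 × √(25/2) = 2.0860
One-sided α = 0.1 → critical value z_{0.1} = 1.282.
Power = Φ(δ − 1.282) = Φ(0.804) = 0.7894.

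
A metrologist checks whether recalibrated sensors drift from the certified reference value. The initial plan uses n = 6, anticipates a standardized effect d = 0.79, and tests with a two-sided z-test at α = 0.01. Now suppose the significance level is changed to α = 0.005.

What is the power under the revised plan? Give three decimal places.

Power ≈ 0.192

δ = d·√n = 0.79 × √6 = 1.9351 (unchanged). New critical value: z_{0.0025} = 2.807.
Revised power = Φ(δ − 2.807) + Φ(−δ − 2.807) = Φ(-0.872) + Φ(-4.742) = 0.1916 + 0.0000 = 0.1916.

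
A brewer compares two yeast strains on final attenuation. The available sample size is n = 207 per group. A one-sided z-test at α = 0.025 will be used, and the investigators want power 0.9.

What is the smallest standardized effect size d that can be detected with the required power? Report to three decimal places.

Need Φ(δ − 1.960) = 0.9, so δ = 1.960 + 1.282 = 3.242.
δ = d·√(n/2) ⇒ d = δ/√(n/2) = 3.242/√(207/2) = 0.3186.

d ≈ 0.319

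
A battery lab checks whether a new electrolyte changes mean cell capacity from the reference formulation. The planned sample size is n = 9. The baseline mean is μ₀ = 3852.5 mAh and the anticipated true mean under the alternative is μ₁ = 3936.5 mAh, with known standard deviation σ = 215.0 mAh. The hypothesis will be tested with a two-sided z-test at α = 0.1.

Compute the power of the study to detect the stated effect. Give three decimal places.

Standardized effect: d = |μ₁ − μ₀| / σ = |3936.5 − 3852.5| / 215.0 = 0.3907
Noncentrality parameter: δ = d·√n = 0.3907 × √9 = 1.1721
Two-sided α = 0.1 → critical value z_{0.05} = 1.645.
Power = Φ(δ − 1.645) + Φ(−δ − 1.645) = Φ(-0.473) + Φ(-2.817) = 0.3182 + 0.0024 = 0.3206.

Power ≈ 0.321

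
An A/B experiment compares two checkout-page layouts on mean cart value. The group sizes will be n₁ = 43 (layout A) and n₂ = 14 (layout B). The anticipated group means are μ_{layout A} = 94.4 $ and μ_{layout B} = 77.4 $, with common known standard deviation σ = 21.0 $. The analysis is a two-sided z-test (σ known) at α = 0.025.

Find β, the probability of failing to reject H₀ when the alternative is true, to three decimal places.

Standardized effect: d = |μ_{layout A} − μ_{layout B}| / σ = |94.4 − 77.4| / 21.0 = 0.8095
Noncentrality parameter: δ = d / √(1/n₁ + 1/n₂) = 0.8095 / √(1/43 + 1/14) = 2.6308
Two-sided α = 0.025 → critical value z_{0.0125} = 2.241.
Power = Φ(δ − 2.241) + Φ(−δ − 2.241) = Φ(0.389) + Φ(-4.872) = 0.6515 + 0.0000 = 0.6515.
Type II error: β = 1 − power = 1 − 0.6515 = 0.3485.

β ≈ 0.348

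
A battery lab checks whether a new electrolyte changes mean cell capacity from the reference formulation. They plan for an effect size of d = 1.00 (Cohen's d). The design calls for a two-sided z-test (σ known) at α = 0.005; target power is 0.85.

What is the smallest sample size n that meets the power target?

n = 15

For power 0.85 need Φ(δ − z_{0.0025}) = 0.85, so δ = z_{0.0025} + z_{0.15} = 2.807 + 1.036 = 3.843.
(For δ > 0 the lower-tail rejection region contributes negligibly to power, so the one-term inversion is standard.)
δ = d·√n ⇒ n = (δ/d)² = (3.843 / 1.00)² = 14.77.
Round up to the next whole unit.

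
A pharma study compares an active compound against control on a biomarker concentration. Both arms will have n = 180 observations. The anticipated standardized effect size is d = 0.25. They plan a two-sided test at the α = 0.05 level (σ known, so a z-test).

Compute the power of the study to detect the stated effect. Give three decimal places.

Power ≈ 0.660

Noncentrality parameter: δ = d·√(n/2) = 0.25 × √(180/2) = 2.3717
Critical value for a two-sided test at α = 0.05: z_{α/2} = 1.960.
Power = Φ(δ − 1.960) + Φ(−δ − 1.960) = Φ(0.412) + Φ(-4.332) = 0.6597 + 0.0000 = 0.6597.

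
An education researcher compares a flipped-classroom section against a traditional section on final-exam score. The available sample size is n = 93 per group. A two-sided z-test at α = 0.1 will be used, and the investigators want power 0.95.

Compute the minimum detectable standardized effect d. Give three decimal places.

d ≈ 0.482

Required noncentrality: δ = z_{0.05} + z_{0.05} = 1.645 + 1.645 = 3.290.
(The second rejection-region term Φ(−δ − z_{α/2}) is negligible and dropped.)
δ = d·√(n/2) ⇒ d = δ/√(n/2) = 3.290/√(93/2) = 0.4824.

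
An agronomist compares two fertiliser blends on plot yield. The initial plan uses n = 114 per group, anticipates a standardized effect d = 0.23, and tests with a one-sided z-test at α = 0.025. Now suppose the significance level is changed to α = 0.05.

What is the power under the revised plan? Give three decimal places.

δ = d·√(n/2) = 0.23 × √(114/2) = 1.7365 (unchanged). New critical value: z_{0.05} = 1.645.
Revised power = P(Z > 1.645 − δ) = Φ(0.092) = 0.5365.

Power ≈ 0.536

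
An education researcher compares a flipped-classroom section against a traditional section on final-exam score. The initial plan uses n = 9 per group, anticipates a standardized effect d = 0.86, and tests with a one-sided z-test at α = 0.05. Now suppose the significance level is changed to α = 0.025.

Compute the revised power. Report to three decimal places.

Power ≈ 0.446

δ = d·√(n/2) = 0.86 × √(9/2) = 1.8243 (unchanged). New critical value: z_{0.025} = 1.960.
Revised power = P(Z > 1.960 − δ) = Φ(-0.136) = 0.4461.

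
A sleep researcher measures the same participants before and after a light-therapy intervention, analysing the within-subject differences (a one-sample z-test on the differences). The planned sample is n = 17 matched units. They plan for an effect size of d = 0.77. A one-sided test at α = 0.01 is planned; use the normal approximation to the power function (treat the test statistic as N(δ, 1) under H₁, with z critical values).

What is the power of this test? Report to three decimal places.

Noncentrality parameter: δ = d·√n = 0.77 × √17 = 3.1748
Critical value for a one-sided test at α = 0.01: z_α = 2.326.
Power = P(Z > 2.326 − δ) = Φ(0.848) = 0.8019.

Power ≈ 0.802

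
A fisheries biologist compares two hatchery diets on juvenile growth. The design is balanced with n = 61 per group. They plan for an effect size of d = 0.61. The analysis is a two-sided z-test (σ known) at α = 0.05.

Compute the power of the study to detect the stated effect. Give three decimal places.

Power ≈ 0.921

Noncentrality parameter: δ = d·√(n/2) = 0.61 × √(61/2) = 3.3688
Two-sided α = 0.05 → critical value z_{0.025} = 1.960.
Power = Φ(δ − 1.960) + Φ(−δ − 1.960) = Φ(1.409) + Φ(-5.329) = 0.9206 + 0.0000 = 0.9206.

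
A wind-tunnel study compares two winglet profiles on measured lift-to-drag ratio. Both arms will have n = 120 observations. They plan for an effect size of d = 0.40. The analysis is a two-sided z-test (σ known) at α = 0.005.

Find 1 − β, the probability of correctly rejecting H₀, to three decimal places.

Noncentrality parameter: δ = d·√(n/2) = 0.40 × √(120/2) = 3.0984
Critical value for a two-sided test at α = 0.005: z_{α/2} = 2.807.
Power = Φ(δ − 2.807) + Φ(−δ − 2.807) = Φ(0.291) + Φ(-5.905) = 0.6146 + 0.0000 = 0.6146.

Power ≈ 0.615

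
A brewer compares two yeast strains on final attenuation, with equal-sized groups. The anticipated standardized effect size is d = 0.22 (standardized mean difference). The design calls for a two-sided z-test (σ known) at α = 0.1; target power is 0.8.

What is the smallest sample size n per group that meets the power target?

For power 0.8 need Φ(δ − z_{0.05}) = 0.8, so δ = z_{0.05} + z_{0.20} = 1.645 + 0.842 = 2.486.
(The Φ(−δ − z_{α/2}) term is vanishingly small for δ > 0 and is dropped in the standard sample-size formula.)
δ = d·√(n/2) ⇒ n = 2(δ/d)² = 2 × (2.486 / 0.22)² = 255.48.
Rounding up, n = 256 per group.

n = 256 per group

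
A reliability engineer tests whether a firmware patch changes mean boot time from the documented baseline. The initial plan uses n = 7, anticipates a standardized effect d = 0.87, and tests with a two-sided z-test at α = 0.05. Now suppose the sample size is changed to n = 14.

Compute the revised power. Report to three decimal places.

With n = 14: δ = d·√n = 0.87 × √14 = 3.2552. Critical value z_{0.025} = 1.960.
Revised power = Φ(δ − 1.960) + Φ(−δ − 1.960) = Φ(1.295) + Φ(-5.215) = 0.9024 + 0.0000 = 0.9024.

Power ≈ 0.902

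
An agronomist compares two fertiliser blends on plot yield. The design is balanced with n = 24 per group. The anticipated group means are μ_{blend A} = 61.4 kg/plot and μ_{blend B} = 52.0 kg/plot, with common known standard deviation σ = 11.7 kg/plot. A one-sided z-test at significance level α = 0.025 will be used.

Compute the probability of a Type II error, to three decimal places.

β ≈ 0.205

Standardized effect: d = |μ_{blend A} − μ_{blend B}| / σ = |61.4 − 52.0| / 11.7 = 0.8034
Noncentrality parameter: λ = d·√(n/2) = 0.8034 × √(24/2) = 2.7831
Critical value for a one-sided test at α = 0.025: z_α = 1.960.
Power = Φ(λ − 1.960) = Φ(0.823) = 0.7948.
Type II error: β = 1 − power = 1 − 0.7948 = 0.2052.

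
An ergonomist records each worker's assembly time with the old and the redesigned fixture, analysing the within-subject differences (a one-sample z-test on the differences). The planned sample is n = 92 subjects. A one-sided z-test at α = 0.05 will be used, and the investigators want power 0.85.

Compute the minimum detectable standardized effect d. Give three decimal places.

Required noncentrality: δ = z_{0.05} + z_{0.15} = 1.645 + 1.036 = 2.681.
δ = d·√n ⇒ d = δ/√n = 2.681/√92 = 0.2795.

d ≈ 0.280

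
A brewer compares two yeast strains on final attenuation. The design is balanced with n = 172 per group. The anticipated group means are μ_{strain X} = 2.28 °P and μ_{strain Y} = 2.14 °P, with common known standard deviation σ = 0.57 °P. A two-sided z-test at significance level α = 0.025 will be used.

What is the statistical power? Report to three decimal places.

Standardized effect: d = |μ_{strain X} − μ_{strain Y}| / σ = |2.28 − 2.14| / 0.57 = 0.2456
Noncentrality parameter: δ = d·√(n/2) = 0.2456 × √(172/2) = 2.2777
Critical value for a two-sided test at α = 0.025: z_{α/2} = 2.241.
Power = Φ(δ − 2.241) + Φ(−δ − 2.241) = Φ(0.036) + Φ(-4.519) = 0.5145 + 0.0000 = 0.5145.

Power ≈ 0.514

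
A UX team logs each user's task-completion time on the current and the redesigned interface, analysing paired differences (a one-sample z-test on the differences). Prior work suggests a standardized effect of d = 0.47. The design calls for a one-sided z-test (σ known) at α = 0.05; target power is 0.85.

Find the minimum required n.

For power 0.85 need Φ(δ − z_{0.05}) = 0.85, so δ = z_{0.05} + z_{0.15} = 1.645 + 1.036 = 2.681.
δ = d·√n ⇒ n = (δ/d)² = (2.681 / 0.47)² = 32.55.
Rounding up, n = 33.

n = 33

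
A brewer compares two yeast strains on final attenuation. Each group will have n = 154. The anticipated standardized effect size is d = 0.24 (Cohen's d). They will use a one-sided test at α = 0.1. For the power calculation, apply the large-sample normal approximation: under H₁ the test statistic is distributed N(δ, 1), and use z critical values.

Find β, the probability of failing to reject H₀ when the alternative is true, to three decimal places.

Noncentrality parameter: δ = d·√(n/2) = 0.24 × √(154/2) = 2.1060
One-sided α = 0.1 → critical value z_{0.1} = 1.282.
Power = P(Z > 1.282 − δ) = Φ(0.824) = 0.7952.
Type II error: β = 1 − power = 1 − 0.7952 = 0.2048.

β ≈ 0.205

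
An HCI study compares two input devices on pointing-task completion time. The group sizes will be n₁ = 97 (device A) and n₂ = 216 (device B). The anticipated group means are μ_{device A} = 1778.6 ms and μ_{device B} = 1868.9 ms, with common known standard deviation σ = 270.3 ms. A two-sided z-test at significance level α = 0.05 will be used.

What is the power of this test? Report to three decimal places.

Power ≈ 0.780

Standardized effect: d = |μ_{device A} − μ_{device B}| / σ = |1778.6 − 1868.9| / 270.3 = 0.3341
Noncentrality parameter: δ = d / √(1/n₁ + 1/n₂) = 0.3341 / √(1/97 + 1/216) = 2.7333
Two-sided α = 0.05 → critical value z_{0.025} = 1.960.
Power = Φ(δ − 1.960) + Φ(−δ − 1.960) = Φ(0.773) + Φ(-4.693) = 0.7803 + 0.0000 = 0.7803.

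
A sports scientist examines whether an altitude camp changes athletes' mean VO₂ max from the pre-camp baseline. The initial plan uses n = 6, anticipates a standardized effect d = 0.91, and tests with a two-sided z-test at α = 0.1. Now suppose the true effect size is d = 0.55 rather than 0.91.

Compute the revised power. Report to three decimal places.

With d = 0.55: δ = d·√n = 0.55 × √6 = 1.3472. Critical value z_{0.05} = 1.645.
Revised power = Φ(δ − 1.645) + Φ(−δ − 1.645) = Φ(-0.298) + Φ(-2.992) = 0.3830 + 0.0014 = 0.3844.

Power ≈ 0.384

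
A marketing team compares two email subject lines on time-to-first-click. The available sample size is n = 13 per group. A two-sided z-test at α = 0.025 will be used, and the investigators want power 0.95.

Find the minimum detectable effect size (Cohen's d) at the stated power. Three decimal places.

Required noncentrality: δ = z_{0.0125} + z_{0.05} = 2.241 + 1.645 = 3.886.
(Lower-tail contribution to power is negligible for δ > 0.)
δ = d·√(n/2) ⇒ d = δ/√(n/2) = 3.886/√(13/2) = 1.5243.

d ≈ 1.524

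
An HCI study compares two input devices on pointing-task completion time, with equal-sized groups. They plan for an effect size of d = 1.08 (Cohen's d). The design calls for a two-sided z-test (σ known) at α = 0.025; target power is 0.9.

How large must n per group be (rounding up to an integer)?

n = 22 per group

Set Φ(δ − 2.241) = 0.9; then δ − 2.241 = Φ⁻¹(0.9) = 1.282, giving δ = 3.523.
(For δ > 0 the lower-tail rejection region contributes negligibly to power, so the one-term inversion is standard.)
δ = d·√(n/2) ⇒ n = 2(δ/d)² = 2 × (3.523 / 1.08)² = 21.28.
Round up to the next whole unit.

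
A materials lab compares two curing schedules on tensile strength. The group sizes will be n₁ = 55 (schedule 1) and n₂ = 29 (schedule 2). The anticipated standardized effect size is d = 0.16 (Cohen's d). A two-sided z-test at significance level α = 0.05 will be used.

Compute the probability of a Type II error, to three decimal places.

β ≈ 0.893

Noncentrality parameter: δ = d / √(1/n₁ + 1/n₂) = 0.16 / √(1/55 + 1/29) = 0.6972
Two-sided α = 0.05 → critical value z_{0.025} = 1.960.
Power = Φ(δ − 1.960) + Φ(−δ − 1.960) = Φ(-1.263) + Φ(-2.657) = 0.1033 + 0.0039 = 0.1073.
Type II error: β = 1 − power = 1 − 0.1073 = 0.8927.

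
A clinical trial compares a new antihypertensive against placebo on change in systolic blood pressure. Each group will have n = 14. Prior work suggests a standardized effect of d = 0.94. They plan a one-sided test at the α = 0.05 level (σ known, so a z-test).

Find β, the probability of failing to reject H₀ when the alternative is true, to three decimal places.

Noncentrality parameter: δ = d·√(n/2) = 0.94 × √(14/2) = 2.4870
One-sided α = 0.05 → critical value z_{0.05} = 1.645.
Power = P(Z > 1.645 − δ) = Φ(0.842) = 0.8001.
Type II error: β = 1 − power = 1 − 0.8001 = 0.1999.

β ≈ 0.200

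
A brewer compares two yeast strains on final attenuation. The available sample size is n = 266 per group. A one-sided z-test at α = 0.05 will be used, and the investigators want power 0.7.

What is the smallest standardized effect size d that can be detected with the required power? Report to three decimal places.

Required noncentrality: δ = z_{0.05} + z_{0.30} = 1.645 + 0.524 = 2.169.
δ = d·√(n/2) ⇒ d = δ/√(n/2) = 2.169/√(266/2) = 0.1881.

d ≈ 0.188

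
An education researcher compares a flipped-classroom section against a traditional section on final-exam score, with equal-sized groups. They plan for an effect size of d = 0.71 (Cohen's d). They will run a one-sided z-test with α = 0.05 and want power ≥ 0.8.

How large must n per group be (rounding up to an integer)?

n = 25 per group

Set Φ(δ − 1.645) = 0.8; then δ − 1.645 = Φ⁻¹(0.8) = 0.842, giving δ = 2.486.
δ = d·√(n/2) ⇒ n = 2(δ/d)² = 2 × (2.486 / 0.71)² = 24.53.
Rounding up, n = 25 per group.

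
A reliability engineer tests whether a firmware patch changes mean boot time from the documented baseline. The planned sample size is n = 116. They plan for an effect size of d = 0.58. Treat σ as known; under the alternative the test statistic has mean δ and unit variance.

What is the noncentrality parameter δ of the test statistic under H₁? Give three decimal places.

δ ≈ 6.247

δ = d·√n = 0.58 × √116 = 6.2468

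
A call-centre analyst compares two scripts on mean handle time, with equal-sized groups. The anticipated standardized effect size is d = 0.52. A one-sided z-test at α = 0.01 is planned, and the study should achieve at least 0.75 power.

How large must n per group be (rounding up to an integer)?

Set Φ(δ − 2.326) = 0.75; then δ − 2.326 = Φ⁻¹(0.75) = 0.674, giving δ = 3.001.
δ = d·√(n/2) ⇒ n = 2(δ/d)² = 2 × (3.001 / 0.52)² = 66.61.
Rounding up, n = 67 per group.

n = 67 per group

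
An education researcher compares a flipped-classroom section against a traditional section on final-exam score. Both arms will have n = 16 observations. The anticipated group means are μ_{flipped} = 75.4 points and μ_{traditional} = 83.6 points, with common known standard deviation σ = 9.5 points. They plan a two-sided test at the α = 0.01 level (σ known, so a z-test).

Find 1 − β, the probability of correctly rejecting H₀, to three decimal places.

Power ≈ 0.447

Standardized effect: d = |μ_{flipped} − μ_{traditional}| / σ = |75.4 − 83.6| / 9.5 = 0.8632
Noncentrality parameter: δ = d·√(n/2) = 0.8632 × √(16/2) = 2.4414
Two-sided α = 0.01 → critical value z_{0.005} = 2.576.
Power = Φ(δ − 2.576) + Φ(−δ − 2.576) = Φ(-0.134) + Φ(-5.017) = 0.4465 + 0.0000 = 0.4465.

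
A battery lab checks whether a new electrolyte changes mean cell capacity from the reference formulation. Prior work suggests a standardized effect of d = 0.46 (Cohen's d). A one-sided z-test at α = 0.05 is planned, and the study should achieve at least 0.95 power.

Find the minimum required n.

Set Φ(δ − 1.645) = 0.95; then δ − 1.645 = Φ⁻¹(0.95) = 1.645, giving δ = 3.290.
δ = d·√n ⇒ n = (δ/d)² = (3.290 / 0.46)² = 51.14.
Rounding up, n = 52.

n = 52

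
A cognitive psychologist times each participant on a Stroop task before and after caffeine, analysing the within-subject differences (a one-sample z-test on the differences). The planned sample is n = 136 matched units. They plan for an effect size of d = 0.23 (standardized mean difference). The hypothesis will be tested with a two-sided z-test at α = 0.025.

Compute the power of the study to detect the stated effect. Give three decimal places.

Power ≈ 0.670

Noncentrality parameter: δ = d·√n = 0.23 × √136 = 2.6822
Critical value for a two-sided test at α = 0.025: z_{α/2} = 2.241.
Power = Φ(δ − 2.241) + Φ(−δ − 2.241) = Φ(0.441) + Φ(-4.924) = 0.6703 + 0.0000 = 0.6703.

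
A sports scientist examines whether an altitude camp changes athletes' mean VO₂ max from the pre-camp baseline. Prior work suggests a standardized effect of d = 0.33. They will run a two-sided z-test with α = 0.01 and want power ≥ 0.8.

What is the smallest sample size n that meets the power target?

Set Φ(δ − 2.576) = 0.8; then δ − 2.576 = Φ⁻¹(0.8) = 0.842, giving δ = 3.417.
(Ignoring the negligible lower-tail rejection probability gives the usual closed-form inversion.)
δ = d·√n ⇒ n = (δ/d)² = (3.417 / 0.33)² = 107.24.
Round up to the next whole unit.

n = 108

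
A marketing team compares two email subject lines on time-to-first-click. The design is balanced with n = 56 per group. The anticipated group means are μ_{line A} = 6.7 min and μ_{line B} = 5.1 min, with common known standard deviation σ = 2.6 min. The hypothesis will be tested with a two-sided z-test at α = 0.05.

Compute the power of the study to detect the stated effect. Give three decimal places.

Power ≈ 0.903

Standardized effect: d = |μ_{line A} − μ_{line B}| / σ = |6.7 − 5.1| / 2.6 = 0.6154
Noncentrality parameter: δ = d·√(n/2) = 0.6154 × √(56/2) = 3.2563
Two-sided α = 0.05 → critical value z_{0.025} = 1.960.
Power = Φ(δ − 1.960) + Φ(−δ − 1.960) = Φ(1.296) + Φ(-5.216) = 0.9026 + 0.0000 = 0.9026.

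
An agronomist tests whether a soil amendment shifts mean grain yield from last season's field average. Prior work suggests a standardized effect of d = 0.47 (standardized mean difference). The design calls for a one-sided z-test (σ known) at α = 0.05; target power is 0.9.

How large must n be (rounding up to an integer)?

Set Φ(δ − 1.645) = 0.9; then δ − 1.645 = Φ⁻¹(0.9) = 1.282, giving δ = 2.926.
δ = d·√n ⇒ n = (δ/d)² = (2.926 / 0.47)² = 38.77.
Round up to the next whole unit.

n = 39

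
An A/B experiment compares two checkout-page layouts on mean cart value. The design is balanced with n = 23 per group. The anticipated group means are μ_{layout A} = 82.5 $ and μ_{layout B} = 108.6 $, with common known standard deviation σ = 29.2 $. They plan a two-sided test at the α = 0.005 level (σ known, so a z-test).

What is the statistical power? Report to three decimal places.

Standardized effect: d = |μ_{layout A} − μ_{layout B}| / σ = |82.5 − 108.6| / 29.2 = 0.8938
Noncentrality parameter: δ = d·√(n/2) = 0.8938 × √(23/2) = 3.0311
Critical value for a two-sided test at α = 0.005: z_{α/2} = 2.807.
Power = Φ(δ − 2.807) + Φ(−δ − 2.807) = Φ(0.224) + Φ(-5.838) = 0.5887 + 0.0000 = 0.5887.

Power ≈ 0.589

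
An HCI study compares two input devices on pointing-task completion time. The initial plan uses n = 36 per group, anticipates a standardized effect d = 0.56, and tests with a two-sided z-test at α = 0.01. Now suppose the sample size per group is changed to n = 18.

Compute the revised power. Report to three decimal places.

Power ≈ 0.185

With n = 18 per group: δ = d·√(n/2) = 0.56 × √(18/2) = 1.6800. Critical value z_{0.005} = 2.576.
Revised power = Φ(δ − 2.576) + Φ(−δ − 2.576) = Φ(-0.896) + Φ(-4.256) = 0.1852 + 0.0000 = 0.1852.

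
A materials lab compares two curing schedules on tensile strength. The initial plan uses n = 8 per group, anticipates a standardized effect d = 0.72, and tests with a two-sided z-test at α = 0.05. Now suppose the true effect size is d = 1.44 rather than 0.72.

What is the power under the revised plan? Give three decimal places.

With d = 1.44: δ = d·√(n/2) = 1.44 × √(8/2) = 2.8800. Critical value z_{0.025} = 1.960.
Revised power = Φ(δ − 1.960) + Φ(−δ − 1.960) = Φ(0.920) + Φ(-4.840) = 0.8212 + 0.0000 = 0.8212.

Power ≈ 0.821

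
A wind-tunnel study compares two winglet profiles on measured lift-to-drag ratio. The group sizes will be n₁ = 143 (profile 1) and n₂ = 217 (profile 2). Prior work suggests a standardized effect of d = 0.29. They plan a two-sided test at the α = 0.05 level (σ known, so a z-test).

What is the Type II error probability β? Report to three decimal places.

Noncentrality parameter: δ = d / √(1/n₁ + 1/n₂) = 0.29 / √(1/143 + 1/217) = 2.6924
Two-sided α = 0.05 → critical value z_{0.025} = 1.960.
Power = Φ(δ − 1.960) + Φ(−δ − 1.960) = Φ(0.732) + Φ(-4.652) = 0.7681 + 0.0000 = 0.7681.
Type II error: β = 1 − power = 1 − 0.7681 = 0.2319.

β ≈ 0.232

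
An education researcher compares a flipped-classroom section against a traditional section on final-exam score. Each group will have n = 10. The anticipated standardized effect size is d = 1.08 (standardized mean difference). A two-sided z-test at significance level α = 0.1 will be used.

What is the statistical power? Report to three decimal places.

Noncentrality parameter: δ = d·√(n/2) = 1.08 × √(10/2) = 2.4150
Two-sided α = 0.1 → critical value z_{0.05} = 1.645.
Power = Φ(δ − 1.645) + Φ(−δ − 1.645) = Φ(0.770) + Φ(-4.060) = 0.7794 + 0.0000 = 0.7794.

Power ≈ 0.779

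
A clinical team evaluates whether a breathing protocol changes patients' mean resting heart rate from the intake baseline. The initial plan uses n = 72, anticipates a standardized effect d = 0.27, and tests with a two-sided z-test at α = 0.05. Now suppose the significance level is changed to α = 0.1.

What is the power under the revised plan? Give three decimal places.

Power ≈ 0.741

δ = d·√n = 0.27 × √72 = 2.2910 (unchanged). New critical value: z_{0.05} = 1.645.
Revised power = Φ(δ − 1.645) + Φ(−δ − 1.645) = Φ(0.646) + Φ(-3.936) = 0.7409 + 0.0000 = 0.7410.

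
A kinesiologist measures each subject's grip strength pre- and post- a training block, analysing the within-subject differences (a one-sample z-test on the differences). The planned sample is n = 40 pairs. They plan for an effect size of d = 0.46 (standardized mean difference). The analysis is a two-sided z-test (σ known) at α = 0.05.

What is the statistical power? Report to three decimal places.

Power ≈ 0.829

Noncentrality parameter: δ = d·√n = 0.46 × √40 = 2.9093
Critical value for a two-sided test at α = 0.05: z_{α/2} = 1.960.
Power = Φ(δ − 1.960) + Φ(−δ − 1.960) = Φ(0.949) + Φ(-4.869) = 0.8288 + 0.0000 = 0.8288.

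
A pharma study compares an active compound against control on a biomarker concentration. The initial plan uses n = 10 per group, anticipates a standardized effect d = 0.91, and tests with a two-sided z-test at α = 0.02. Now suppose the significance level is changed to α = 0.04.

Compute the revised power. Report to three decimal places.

Power ≈ 0.492

δ = d·√(n/2) = 0.91 × √(10/2) = 2.0348 (unchanged). New critical value: z_{0.02} = 2.054.
Revised power = Φ(δ − 2.054) + Φ(−δ − 2.054) = Φ(-0.019) + Φ(-4.089) = 0.4924 + 0.0000 = 0.4925.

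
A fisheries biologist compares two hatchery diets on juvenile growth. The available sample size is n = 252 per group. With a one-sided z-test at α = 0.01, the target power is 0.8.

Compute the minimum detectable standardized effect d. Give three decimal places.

d ≈ 0.282

Required noncentrality: δ = z_{0.01} + z_{0.20} = 2.326 + 0.842 = 3.168.
δ = d·√(n/2) ⇒ d = δ/√(n/2) = 3.168/√(252/2) = 0.2822.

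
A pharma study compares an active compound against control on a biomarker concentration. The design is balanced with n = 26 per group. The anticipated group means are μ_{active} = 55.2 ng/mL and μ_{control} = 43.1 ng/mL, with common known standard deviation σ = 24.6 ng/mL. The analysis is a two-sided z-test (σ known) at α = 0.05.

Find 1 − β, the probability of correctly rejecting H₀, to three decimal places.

Power ≈ 0.426

Standardized effect: d = |μ_{active} − μ_{control}| / σ = |55.2 − 43.1| / 24.6 = 0.4919
Noncentrality parameter: δ = d·√(n/2) = 0.4919 × √(26/2) = 1.7735
Critical value for a two-sided test at α = 0.05: z_{α/2} = 1.960.
Power = Φ(δ − 1.960) + Φ(−δ − 1.960) = Φ(-0.187) + Φ(-3.733) = 0.4260 + 0.0001 = 0.4261.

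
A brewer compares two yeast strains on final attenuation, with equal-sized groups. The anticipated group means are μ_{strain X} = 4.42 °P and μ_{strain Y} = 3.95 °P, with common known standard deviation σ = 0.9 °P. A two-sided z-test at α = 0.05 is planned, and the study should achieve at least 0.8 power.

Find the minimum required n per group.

Standardized effect: d = |μ_{strain X} − μ_{strain Y}| / σ = |4.42 − 3.95| / 0.9 = 0.5222
For power 0.8 need Φ(δ − z_{0.025}) = 0.8, so δ = z_{0.025} + z_{0.20} = 1.960 + 0.842 = 2.802.
(The Φ(−δ − z_{α/2}) term is vanishingly small for δ > 0 and is dropped in the standard sample-size formula.)
δ = d·√(n/2) ⇒ n = 2(δ/d)² = 2 × (2.802 / 0.5222)² = 57.56.
Rounding up, n = 58 per group.

n = 58 per group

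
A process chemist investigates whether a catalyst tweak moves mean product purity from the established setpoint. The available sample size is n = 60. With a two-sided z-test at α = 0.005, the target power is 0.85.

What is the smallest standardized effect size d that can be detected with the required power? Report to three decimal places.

Need Φ(δ − 2.807) = 0.85, so δ = 2.807 + 1.036 = 3.843.
(The second rejection-region term Φ(−δ − z_{α/2}) is negligible and dropped.)
δ = d·√n ⇒ d = δ/√n = 3.843/√60 = 0.4962.

d ≈ 0.496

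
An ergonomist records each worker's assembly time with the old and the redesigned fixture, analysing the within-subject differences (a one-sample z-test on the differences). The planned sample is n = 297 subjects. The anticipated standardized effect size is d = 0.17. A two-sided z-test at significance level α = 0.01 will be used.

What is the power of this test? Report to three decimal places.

Noncentrality parameter: λ = d·√n = 0.17 × √297 = 2.9297
Two-sided α = 0.01 → critical value z_{0.005} = 2.576.
Power = Φ(λ − 2.576) + Φ(−λ − 2.576) = Φ(0.354) + Φ(-5.506) = 0.6383 + 0.0000 = 0.6383.

Power ≈ 0.638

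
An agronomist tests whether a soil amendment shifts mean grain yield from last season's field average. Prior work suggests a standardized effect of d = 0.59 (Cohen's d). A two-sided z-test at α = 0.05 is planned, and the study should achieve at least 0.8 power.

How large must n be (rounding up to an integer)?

n = 23

Set Φ(δ − 1.960) = 0.8; then δ − 1.960 = Φ⁻¹(0.8) = 0.842, giving δ = 2.802.
(The Φ(−δ − z_{α/2}) term is vanishingly small for δ > 0 and is dropped in the standard sample-size formula.)
δ = d·√n ⇒ n = (δ/d)² = (2.802 / 0.59)² = 22.55.
Round up to the next whole unit.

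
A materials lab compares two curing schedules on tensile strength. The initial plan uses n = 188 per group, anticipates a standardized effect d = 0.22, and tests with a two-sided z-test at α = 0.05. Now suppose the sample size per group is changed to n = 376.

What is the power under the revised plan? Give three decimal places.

Power ≈ 0.855

With n = 376 per group: δ = d·√(n/2) = 0.22 × √(376/2) = 3.0165. Critical value z_{0.025} = 1.960.
Revised power = Φ(δ − 1.960) + Φ(−δ − 1.960) = Φ(1.057) + Φ(-4.976) = 0.8546 + 0.0000 = 0.8546.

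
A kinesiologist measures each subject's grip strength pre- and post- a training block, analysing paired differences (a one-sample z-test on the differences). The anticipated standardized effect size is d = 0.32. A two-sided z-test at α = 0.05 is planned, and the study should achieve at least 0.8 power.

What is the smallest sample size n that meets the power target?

n = 77

For power 0.8 need Φ(δ − z_{0.025}) = 0.8, so δ = z_{0.025} + z_{0.20} = 1.960 + 0.842 = 2.802.
(Ignoring the negligible lower-tail rejection probability gives the usual closed-form inversion.)
δ = d·√n ⇒ n = (δ/d)² = (2.802 / 0.32)² = 76.65.
Round up to the next whole unit.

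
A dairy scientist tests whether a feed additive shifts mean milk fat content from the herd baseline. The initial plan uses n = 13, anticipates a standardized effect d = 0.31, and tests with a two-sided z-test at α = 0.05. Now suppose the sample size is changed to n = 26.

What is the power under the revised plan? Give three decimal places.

With n = 26: δ = d·√n = 0.31 × √26 = 1.5807. Critical value z_{0.025} = 1.960.
Revised power = Φ(δ − 1.960) + Φ(−δ − 1.960) = Φ(-0.379) + Φ(-3.541) = 0.3522 + 0.0002 = 0.3524.

Power ≈ 0.352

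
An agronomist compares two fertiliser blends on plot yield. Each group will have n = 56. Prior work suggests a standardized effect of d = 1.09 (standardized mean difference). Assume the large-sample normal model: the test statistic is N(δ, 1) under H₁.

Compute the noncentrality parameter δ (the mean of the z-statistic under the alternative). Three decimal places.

The noncentrality parameter scales effect size by the design's sample-size factor: δ = d·√(n/2) = 1.09 × √(56/2) = 5.7677

δ ≈ 5.768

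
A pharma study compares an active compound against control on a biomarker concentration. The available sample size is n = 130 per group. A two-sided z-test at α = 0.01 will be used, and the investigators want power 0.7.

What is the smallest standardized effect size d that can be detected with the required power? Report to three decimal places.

d ≈ 0.385

Need Φ(δ − 2.576) = 0.7, so δ = 2.576 + 0.524 = 3.100.
(Lower-tail contribution to power is negligible for δ > 0.)
δ = d·√(n/2) ⇒ d = δ/√(n/2) = 3.100/√(130/2) = 0.3845.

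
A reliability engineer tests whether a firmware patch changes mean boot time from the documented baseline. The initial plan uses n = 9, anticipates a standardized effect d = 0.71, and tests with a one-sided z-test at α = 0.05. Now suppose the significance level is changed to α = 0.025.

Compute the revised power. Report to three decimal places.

Power ≈ 0.568

δ = d·√n = 0.71 × √9 = 2.1300 (unchanged). New critical value: z_{0.025} = 1.960.
Revised power = Φ(δ − 1.960) = Φ(0.170) = 0.5675.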